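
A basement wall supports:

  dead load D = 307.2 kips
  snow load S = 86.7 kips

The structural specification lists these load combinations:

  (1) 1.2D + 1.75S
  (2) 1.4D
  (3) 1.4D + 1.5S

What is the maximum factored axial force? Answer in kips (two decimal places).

(1) 1.2(307.2) + 1.75(86.7) = 368.64 + 151.73 = 520.37
(2) 1.4(307.2) = 430.08
(3) 1.4(307.2) + 1.5(86.7) = 430.08 + 130.05 = 560.13
The controlling combination is 3, giving 560.13 kips.

560.13 kips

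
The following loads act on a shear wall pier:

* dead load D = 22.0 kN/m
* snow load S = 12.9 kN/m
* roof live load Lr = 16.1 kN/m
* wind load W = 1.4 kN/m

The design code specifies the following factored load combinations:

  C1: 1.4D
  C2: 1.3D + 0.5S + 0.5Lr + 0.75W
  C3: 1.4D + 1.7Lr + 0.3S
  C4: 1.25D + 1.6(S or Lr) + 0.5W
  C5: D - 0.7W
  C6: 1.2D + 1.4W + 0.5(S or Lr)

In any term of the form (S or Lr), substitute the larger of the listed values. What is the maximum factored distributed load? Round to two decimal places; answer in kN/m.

62.04 kN/m

(S or Lr) → Lr = 16.1 kN/m.
C1: 1.4(22.0) = 30.80
C2: 1.3(22.0) + 0.5(12.9) + 0.5(16.1) + 0.75(1.4) = 28.60 + 6.45 + 8.05 + 1.05 = 44.15
C3: 1.4(22.0) + 1.7(16.1) + 0.3(12.9) = 30.80 + 27.37 + 3.87 = 62.04
C4: 1.25(22.0) + 1.6(16.1) + 0.5(1.4) = 27.50 + 25.76 + 0.70 = 53.96
C5: 1.0(22.0) - 0.7(1.4) = 22.00 - 0.98 = 21.02
C6: 1.2(22.0) + 1.4(1.4) + 0.5(16.1) = 26.40 + 1.96 + 8.05 = 36.41
The controlling combination is 3, giving 62.04 kN/m.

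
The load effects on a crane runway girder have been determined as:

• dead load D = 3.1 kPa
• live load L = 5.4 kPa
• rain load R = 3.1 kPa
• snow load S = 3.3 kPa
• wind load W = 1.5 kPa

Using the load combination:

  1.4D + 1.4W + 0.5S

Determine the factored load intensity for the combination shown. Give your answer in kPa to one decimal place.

8.1 kPa

1.4(3.1) + 1.4(1.5) + 0.5(3.3) = 4.3 + 2.1 + 1.7 = 8.1
q_u = 8.1 kPa.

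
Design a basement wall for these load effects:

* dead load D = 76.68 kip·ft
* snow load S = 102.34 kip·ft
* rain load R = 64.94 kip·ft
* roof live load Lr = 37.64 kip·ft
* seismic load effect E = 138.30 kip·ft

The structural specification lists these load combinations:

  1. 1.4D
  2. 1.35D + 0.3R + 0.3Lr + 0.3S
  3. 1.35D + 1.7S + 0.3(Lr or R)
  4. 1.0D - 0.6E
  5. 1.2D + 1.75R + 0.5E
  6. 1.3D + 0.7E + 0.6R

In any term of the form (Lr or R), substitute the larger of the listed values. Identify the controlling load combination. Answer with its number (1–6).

Combination 3

(Lr or R) → R = 64.94 kip·ft.
1. 1.4(76.68) = 107.35
2. 1.35(76.68) + 0.3(64.94) + 0.3(37.64) + 0.3(102.34) = 164.99
3. 1.35(76.68) + 1.7(102.34) + 0.3(64.94) = 296.98
4. 1.0(76.68) - 0.6(138.30) = -6.30
5. 1.2(76.68) + 1.75(64.94) + 0.5(138.30) = 274.81
6. 1.3(76.68) + 0.7(138.30) + 0.6(64.94) = 235.46
The largest value is 296.98 kip·ft from combination 3.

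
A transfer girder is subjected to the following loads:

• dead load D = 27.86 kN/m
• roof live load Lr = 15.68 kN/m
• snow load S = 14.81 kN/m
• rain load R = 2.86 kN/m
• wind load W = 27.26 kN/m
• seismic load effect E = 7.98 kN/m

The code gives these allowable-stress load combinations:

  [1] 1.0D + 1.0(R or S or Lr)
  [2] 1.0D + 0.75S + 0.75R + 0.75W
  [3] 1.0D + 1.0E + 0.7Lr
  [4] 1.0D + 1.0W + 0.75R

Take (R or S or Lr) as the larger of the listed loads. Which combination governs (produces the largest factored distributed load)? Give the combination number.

Combination 2

(R or S or Lr) → Lr = 15.68 kN/m.
[1] 1.0(27.86) + 1.0(15.68) = 43.54
[2] 1.0(27.86) + 0.75(14.81) + 0.75(2.86) + 0.75(27.26) = 61.56
[3] 1.0(27.86) + 1.0(7.98) + 0.7(15.68) = 46.82
[4] 1.0(27.86) + 1.0(27.26) + 0.75(2.86) = 57.27
The largest value is 61.56 kN/m from combination 2.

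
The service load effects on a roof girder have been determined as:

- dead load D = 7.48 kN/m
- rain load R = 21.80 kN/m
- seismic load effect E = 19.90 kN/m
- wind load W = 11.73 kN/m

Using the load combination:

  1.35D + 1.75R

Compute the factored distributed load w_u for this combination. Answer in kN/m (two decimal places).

48.25 kN/m

1.35(7.48) + 1.75(21.80) = 10.10 + 38.15 = 48.25
w_u = 48.25 kN/m.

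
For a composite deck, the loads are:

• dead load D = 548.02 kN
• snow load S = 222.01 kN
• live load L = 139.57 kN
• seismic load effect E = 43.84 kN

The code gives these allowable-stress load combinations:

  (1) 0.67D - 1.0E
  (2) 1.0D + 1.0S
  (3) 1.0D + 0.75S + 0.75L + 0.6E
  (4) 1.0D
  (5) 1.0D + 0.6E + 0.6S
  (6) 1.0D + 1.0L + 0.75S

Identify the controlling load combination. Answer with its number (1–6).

Combination 6

(1) 0.67(548.02) - 1.0(43.84) = 367.17 - 43.84 = 323.33
(2) 1.0(548.02) + 1.0(222.01) = 548.02 + 222.01 = 770.03
(3) 1.0(548.02) + 0.75(222.01) + 0.75(139.57) + 0.6(43.84) = 548.02 + 166.51 + 104.68 + 26.30 = 845.51
(4) 1.0(548.02) = 548.02
(5) 1.0(548.02) + 0.6(43.84) + 0.6(222.01) = 548.02 + 26.30 + 133.21 = 707.53
(6) 1.0(548.02) + 1.0(139.57) + 0.75(222.01) = 548.02 + 139.57 + 166.51 = 854.10
The largest value is 854.10 kN from combination 6.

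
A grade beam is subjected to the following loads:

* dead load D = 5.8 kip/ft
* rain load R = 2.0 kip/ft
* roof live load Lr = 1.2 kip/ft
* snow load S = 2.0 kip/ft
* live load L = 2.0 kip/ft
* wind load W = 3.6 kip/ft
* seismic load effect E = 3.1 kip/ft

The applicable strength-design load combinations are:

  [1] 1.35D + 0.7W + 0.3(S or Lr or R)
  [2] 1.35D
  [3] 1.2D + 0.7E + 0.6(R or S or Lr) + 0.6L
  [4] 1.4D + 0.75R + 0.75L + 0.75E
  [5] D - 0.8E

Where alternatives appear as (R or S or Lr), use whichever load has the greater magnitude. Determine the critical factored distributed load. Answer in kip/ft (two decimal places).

13.45 kip/ft

(S or Lr or R) → S = 2.0 kip/ft; (R or S or Lr) → R = 2.0 kip/ft.
[1] 1.35(5.8) + 0.7(3.6) + 0.3(2.0) = 10.95
[2] 1.35(5.8) = 7.83
[3] 1.2(5.8) + 0.7(3.1) + 0.6(2.0) + 0.6(2.0) = 11.53
[4] 1.4(5.8) + 0.75(2.0) + 0.75(2.0) + 0.75(3.1) = 13.45
[5] 1.0(5.8) - 0.8(3.1) = 3.32
The controlling combination is 4, giving 13.45 kip/ft.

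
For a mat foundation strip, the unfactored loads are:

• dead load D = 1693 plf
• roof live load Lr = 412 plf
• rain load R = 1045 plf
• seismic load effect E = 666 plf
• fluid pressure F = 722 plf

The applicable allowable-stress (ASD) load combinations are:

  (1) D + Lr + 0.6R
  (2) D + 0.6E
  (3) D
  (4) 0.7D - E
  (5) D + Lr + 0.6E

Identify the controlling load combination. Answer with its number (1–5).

(1) 1.0(1693) + 1.0(412) + 0.6(1045) = 1693.0 + 412.0 + 627.0 = 2732.0
(2) 1.0(1693) + 0.6(666) = 1693.0 + 399.6 = 2092.6
(3) 1.0(1693) = 1693.0
(4) 0.7(1693) - 1.0(666) = 1185.1 - 666.0 = 519.1
(5) 1.0(1693) + 1.0(412) + 0.6(666) = 1693.0 + 412.0 + 399.6 = 2504.6
The largest value is 2732.0 plf from combination 1.

Combination 1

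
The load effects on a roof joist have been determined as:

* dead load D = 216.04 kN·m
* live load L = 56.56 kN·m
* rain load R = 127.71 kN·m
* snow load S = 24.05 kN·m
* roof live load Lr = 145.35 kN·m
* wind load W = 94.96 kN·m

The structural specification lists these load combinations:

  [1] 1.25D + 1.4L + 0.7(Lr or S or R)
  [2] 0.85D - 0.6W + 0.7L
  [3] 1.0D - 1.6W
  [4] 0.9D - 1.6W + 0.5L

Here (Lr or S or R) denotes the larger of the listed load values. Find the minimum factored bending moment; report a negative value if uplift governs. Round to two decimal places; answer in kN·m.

(Lr or S or R) → Lr = 145.35 kN·m.
[1] 1.25(216.04) + 1.4(56.56) + 0.7(145.35) = 270.05 + 79.18 + 101.75 = 450.98
[2] 0.85(216.04) - 0.6(94.96) + 0.7(56.56) = 166.25
[3] 1.0(216.04) - 1.6(94.96) = 216.04 - 151.94 = 64.10
[4] 0.9(216.04) - 1.6(94.96) + 0.5(56.56) = 194.44 - 151.94 + 28.28 = 70.78
Combination 3 gives the minimum: 64.10 kN·m.

64.10 kN·m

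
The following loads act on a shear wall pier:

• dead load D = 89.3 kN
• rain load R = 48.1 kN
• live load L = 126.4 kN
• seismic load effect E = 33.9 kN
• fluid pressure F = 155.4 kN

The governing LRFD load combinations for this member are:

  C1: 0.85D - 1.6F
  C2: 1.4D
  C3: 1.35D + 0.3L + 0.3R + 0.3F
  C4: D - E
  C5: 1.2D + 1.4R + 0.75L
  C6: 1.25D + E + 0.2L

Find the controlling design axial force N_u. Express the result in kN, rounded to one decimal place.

269.3 kN

C1: 0.85(89.3) - 1.6(155.4) = 75.9 - 248.6 = -172.7
C2: 1.4(89.3) = 125.0
C3: 1.35(89.3) + 0.3(126.4) + 0.3(48.1) + 0.3(155.4) = 120.6 + 37.9 + 14.4 + 46.6 = 219.5
C4: 1.0(89.3) - 1.0(33.9) = 89.3 - 33.9 = 55.4
C5: 1.2(89.3) + 1.4(48.1) + 0.75(126.4) = 107.2 + 67.3 + 94.8 = 269.3
C6: 1.25(89.3) + 1.0(33.9) + 0.2(126.4) = 111.6 + 33.9 + 25.3 = 170.8
The controlling combination is 5, giving 269.3 kN.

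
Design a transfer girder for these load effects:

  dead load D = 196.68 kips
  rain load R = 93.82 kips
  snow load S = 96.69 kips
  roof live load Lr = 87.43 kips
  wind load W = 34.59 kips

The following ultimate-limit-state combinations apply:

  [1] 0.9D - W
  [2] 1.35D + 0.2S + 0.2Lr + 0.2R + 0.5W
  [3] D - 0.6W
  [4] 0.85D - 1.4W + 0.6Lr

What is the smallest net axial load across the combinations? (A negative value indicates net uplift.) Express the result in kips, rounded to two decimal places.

[1] 0.9(196.68) - 1.0(34.59) = 142.42
[2] 1.35(196.68) + 0.2(96.69) + 0.2(87.43) + 0.2(93.82) + 0.5(34.59) = 338.40
[3] 1.0(196.68) - 0.6(34.59) = 175.93
[4] 0.85(196.68) - 1.4(34.59) + 0.6(87.43) = 171.21
Combination 1 gives the minimum: 142.42 kips.

142.42 kips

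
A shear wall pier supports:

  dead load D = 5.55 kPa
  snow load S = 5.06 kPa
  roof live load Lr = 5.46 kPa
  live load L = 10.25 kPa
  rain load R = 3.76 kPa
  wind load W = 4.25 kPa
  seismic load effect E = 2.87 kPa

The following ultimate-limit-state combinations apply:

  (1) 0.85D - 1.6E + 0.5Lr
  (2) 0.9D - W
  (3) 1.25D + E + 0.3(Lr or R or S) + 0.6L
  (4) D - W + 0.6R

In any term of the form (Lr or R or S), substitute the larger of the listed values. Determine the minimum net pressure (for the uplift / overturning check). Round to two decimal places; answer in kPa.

0.75 kPa

(Lr or R or S) → Lr = 5.46 kPa.
(1) 0.85(5.55) - 1.6(2.87) + 0.5(5.46) = 4.72 - 4.59 + 2.73 = 2.86
(2) 0.9(5.55) - 1.0(4.25) = 5.00 - 4.25 = 0.75
(3) 1.25(5.55) + 1.0(2.87) + 0.3(5.46) + 0.6(10.25) = 6.94 + 2.87 + 1.64 + 6.15 = 17.60
(4) 1.0(5.55) - 1.0(4.25) + 0.6(3.76) = 5.55 - 4.25 + 2.26 = 3.56
Combination 2 gives the minimum: 0.75 kPa.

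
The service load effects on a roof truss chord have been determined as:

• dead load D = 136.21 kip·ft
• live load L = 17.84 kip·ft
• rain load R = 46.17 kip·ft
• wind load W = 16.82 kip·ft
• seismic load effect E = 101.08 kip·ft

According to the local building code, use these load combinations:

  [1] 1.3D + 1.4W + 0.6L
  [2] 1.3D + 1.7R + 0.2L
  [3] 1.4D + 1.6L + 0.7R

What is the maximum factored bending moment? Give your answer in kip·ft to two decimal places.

259.13 kip·ft

[1] 1.3(136.21) + 1.4(16.82) + 0.6(17.84) = 211.33
[2] 1.3(136.21) + 1.7(46.17) + 0.2(17.84) = 177.07 + 78.49 + 3.57 = 259.13
[3] 1.4(136.21) + 1.6(17.84) + 0.7(46.17) = 251.56
Maximum is from combination 2.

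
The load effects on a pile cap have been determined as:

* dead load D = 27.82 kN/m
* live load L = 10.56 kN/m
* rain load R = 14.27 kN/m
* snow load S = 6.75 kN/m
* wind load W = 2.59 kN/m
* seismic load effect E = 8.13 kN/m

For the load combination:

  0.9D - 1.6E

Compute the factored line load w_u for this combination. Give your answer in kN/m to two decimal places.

0.9(27.82) - 1.6(8.13) = 12.03
w_u = 12.03 kN/m.

12.03 kN/m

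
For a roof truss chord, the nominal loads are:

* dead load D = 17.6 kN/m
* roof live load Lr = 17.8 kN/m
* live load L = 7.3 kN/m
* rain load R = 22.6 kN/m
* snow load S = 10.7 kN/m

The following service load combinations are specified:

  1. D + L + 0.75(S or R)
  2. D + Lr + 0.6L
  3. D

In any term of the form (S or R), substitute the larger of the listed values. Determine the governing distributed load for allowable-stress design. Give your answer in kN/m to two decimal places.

41.85 kN/m

(S or R) → R = 22.6 kN/m.
1. 1.0(17.6) + 1.0(7.3) + 0.75(22.6) = 41.85
2. 1.0(17.6) + 1.0(17.8) + 0.6(7.3) = 39.78
3. 1.0(17.6) = 17.60
Maximum is from combination 1.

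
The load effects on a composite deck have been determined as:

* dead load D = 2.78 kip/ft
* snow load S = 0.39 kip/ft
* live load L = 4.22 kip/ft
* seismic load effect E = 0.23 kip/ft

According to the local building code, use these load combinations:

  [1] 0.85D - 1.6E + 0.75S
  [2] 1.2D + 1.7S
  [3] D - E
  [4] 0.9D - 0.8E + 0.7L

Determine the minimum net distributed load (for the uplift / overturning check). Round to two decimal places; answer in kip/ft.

2.29 kip/ft

[1] 0.85(2.78) - 1.6(0.23) + 0.75(0.39) = 2.29
[2] 1.2(2.78) + 1.7(0.39) = 3.34 + 0.66 = 4.00
[3] 1.0(2.78) - 1.0(0.23) = 2.78 - 0.23 = 2.55
[4] 0.9(2.78) - 0.8(0.23) + 0.7(4.22) = 2.50 - 0.18 + 2.95 = 5.27
Combination 1 gives the minimum: 2.29 kip/ft.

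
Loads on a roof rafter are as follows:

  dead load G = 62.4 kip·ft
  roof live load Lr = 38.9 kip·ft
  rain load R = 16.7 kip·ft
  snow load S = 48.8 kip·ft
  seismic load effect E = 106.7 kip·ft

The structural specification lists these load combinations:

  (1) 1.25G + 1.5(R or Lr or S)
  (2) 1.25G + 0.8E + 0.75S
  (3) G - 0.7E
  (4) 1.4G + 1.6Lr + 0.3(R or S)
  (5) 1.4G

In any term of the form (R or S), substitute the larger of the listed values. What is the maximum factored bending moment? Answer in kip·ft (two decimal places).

(R or Lr or S) → S = 48.8 kip·ft; (R or S) → S = 48.8 kip·ft.
(1) 1.25(62.4) + 1.5(48.8) = 151.20
(2) 1.25(62.4) + 0.8(106.7) + 0.75(48.8) = 199.96
(3) 1.0(62.4) - 0.7(106.7) = -12.29
(4) 1.4(62.4) + 1.6(38.9) + 0.3(48.8) = 164.24
(5) 1.4(62.4) = 87.36
The controlling combination is 2, giving 199.96 kip·ft.

199.96 kip·ft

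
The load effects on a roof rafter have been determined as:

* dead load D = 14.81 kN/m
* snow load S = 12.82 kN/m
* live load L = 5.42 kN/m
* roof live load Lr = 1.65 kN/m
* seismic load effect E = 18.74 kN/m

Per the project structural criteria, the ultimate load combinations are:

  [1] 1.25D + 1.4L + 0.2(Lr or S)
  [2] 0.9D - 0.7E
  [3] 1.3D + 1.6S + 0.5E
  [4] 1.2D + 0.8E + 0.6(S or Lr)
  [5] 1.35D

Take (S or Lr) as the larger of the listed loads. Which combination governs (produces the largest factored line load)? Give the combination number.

(Lr or S) → S = 12.82 kN/m; (S or Lr) → S = 12.82 kN/m.
[1] 1.25(14.81) + 1.4(5.42) + 0.2(12.82) = 28.66
[2] 0.9(14.81) - 0.7(18.74) = 0.21
[3] 1.3(14.81) + 1.6(12.82) + 0.5(18.74) = 49.14
[4] 1.2(14.81) + 0.8(18.74) + 0.6(12.82) = 40.46
[5] 1.35(14.81) = 19.99
The largest value is 49.14 kN/m from combination 3.

Combination 3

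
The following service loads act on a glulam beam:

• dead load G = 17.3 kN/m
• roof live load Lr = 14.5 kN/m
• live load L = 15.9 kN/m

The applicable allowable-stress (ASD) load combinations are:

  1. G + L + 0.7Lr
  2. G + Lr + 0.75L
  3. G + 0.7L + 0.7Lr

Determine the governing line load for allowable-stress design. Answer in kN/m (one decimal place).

43.7 kN/m

1. 1.0(17.3) + 1.0(15.9) + 0.7(14.5) = 17.3 + 15.9 + 10.2 = 43.4
2. 1.0(17.3) + 1.0(14.5) + 0.75(15.9) = 17.3 + 14.5 + 11.9 = 43.7
3. 1.0(17.3) + 0.7(15.9) + 0.7(14.5) = 17.3 + 11.1 + 10.2 = 38.6
The controlling combination is 2, giving 43.7 kN/m.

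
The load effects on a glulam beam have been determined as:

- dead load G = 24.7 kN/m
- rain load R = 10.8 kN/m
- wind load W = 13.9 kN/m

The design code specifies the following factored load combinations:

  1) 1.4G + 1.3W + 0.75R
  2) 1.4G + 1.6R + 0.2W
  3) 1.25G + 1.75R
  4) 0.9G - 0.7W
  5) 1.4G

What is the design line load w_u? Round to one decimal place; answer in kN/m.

60.8 kN/m

1) 1.4(24.7) + 1.3(13.9) + 0.75(10.8) = 60.8
2) 1.4(24.7) + 1.6(10.8) + 0.2(13.9) = 54.6
3) 1.25(24.7) + 1.75(10.8) = 49.8
4) 0.9(24.7) - 0.7(13.9) = 12.5
5) 1.4(24.7) = 34.6
Maximum is from combination 1.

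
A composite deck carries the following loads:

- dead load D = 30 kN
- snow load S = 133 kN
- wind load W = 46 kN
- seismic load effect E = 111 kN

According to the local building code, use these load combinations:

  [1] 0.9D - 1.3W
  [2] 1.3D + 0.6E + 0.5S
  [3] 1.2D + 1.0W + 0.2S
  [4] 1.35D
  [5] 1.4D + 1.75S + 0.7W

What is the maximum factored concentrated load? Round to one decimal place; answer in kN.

[1] 0.9(30) - 1.3(46) = -32.8
[2] 1.3(30) + 0.6(111) + 0.5(133) = 172.1
[3] 1.2(30) + 1.0(46) + 0.2(133) = 108.6
[4] 1.35(30) = 40.5
[5] 1.4(30) + 1.75(133) + 0.7(46) = 307.0
Maximum is from combination 5.

307.0 kN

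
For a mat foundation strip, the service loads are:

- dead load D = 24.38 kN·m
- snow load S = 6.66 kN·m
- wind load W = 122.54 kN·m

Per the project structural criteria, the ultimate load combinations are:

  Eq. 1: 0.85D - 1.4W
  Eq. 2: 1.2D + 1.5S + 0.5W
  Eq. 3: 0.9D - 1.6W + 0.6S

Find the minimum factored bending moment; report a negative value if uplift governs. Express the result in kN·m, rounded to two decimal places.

Eq. 1: 0.85(24.38) - 1.4(122.54) = -150.83
Eq. 2: 1.2(24.38) + 1.5(6.66) + 0.5(122.54) = 100.52
Eq. 3: 0.9(24.38) - 1.6(122.54) + 0.6(6.66) = -170.13
Combination 3 gives the minimum: -170.13 kN·m.

-170.13 kN·m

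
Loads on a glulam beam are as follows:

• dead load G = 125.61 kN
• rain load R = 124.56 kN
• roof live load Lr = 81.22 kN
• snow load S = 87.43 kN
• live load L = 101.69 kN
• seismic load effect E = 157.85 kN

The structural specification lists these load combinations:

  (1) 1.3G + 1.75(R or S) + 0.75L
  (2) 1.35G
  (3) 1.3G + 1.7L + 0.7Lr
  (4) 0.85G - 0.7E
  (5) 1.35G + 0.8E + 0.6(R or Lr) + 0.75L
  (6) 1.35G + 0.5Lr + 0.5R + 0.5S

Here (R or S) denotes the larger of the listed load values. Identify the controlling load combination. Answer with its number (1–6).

(R or S) → R = 124.56 kN; (R or Lr) → R = 124.56 kN.
(1) 1.3(125.61) + 1.75(124.56) + 0.75(101.69) = 163.29 + 217.98 + 76.27 = 457.54
(2) 1.35(125.61) = 169.57
(3) 1.3(125.61) + 1.7(101.69) + 0.7(81.22) = 393.02
(4) 0.85(125.61) - 0.7(157.85) = 106.77 - 110.50 = -3.73
(5) 1.35(125.61) + 0.8(157.85) + 0.6(124.56) + 0.75(101.69) = 169.57 + 126.28 + 74.74 + 76.27 = 446.86
(6) 1.35(125.61) + 0.5(81.22) + 0.5(124.56) + 0.5(87.43) = 169.57 + 40.61 + 62.28 + 43.72 = 316.18
The largest value is 457.54 kN from combination 1.

Combination 1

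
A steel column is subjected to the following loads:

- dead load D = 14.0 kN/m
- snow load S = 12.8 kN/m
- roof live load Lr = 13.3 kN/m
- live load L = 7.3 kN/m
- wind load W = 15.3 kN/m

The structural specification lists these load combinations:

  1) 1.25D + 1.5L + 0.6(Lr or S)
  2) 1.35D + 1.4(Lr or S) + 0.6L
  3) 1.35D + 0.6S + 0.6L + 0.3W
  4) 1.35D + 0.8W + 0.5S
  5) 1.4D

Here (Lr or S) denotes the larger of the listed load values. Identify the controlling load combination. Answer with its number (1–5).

Combination 2

(Lr or S) → Lr = 13.3 kN/m.
1) 1.25(14.0) + 1.5(7.3) + 0.6(13.3) = 17.50 + 10.95 + 7.98 = 36.43
2) 1.35(14.0) + 1.4(13.3) + 0.6(7.3) = 18.90 + 18.62 + 4.38 = 41.90
3) 1.35(14.0) + 0.6(12.8) + 0.6(7.3) + 0.3(15.3) = 18.90 + 7.68 + 4.38 + 4.59 = 35.55
4) 1.35(14.0) + 0.8(15.3) + 0.5(12.8) = 18.90 + 12.24 + 6.40 = 37.54
5) 1.4(14.0) = 19.60
The largest value is 41.90 kN/m from combination 2.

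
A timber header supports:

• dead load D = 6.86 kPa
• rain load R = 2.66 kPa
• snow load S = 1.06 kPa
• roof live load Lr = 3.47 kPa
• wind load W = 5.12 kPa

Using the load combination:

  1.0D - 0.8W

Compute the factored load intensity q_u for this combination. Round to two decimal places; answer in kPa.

2.76 kPa

1.0(6.86) - 0.8(5.12) = 6.86 - 4.10 = 2.76
q_u = 2.76 kPa.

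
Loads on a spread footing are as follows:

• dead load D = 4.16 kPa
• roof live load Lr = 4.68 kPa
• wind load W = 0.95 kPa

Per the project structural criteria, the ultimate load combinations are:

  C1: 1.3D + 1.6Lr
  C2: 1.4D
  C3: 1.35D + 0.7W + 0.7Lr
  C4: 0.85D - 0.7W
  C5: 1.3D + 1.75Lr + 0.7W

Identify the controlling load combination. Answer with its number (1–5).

C1: 1.3(4.16) + 1.6(4.68) = 5.41 + 7.49 = 12.90
C2: 1.4(4.16) = 5.82
C3: 1.35(4.16) + 0.7(0.95) + 0.7(4.68) = 9.56
C4: 0.85(4.16) - 0.7(0.95) = 3.54 - 0.67 = 2.87
C5: 1.3(4.16) + 1.75(4.68) + 0.7(0.95) = 14.26
The largest value is 14.26 kPa from combination 5.

Combination 5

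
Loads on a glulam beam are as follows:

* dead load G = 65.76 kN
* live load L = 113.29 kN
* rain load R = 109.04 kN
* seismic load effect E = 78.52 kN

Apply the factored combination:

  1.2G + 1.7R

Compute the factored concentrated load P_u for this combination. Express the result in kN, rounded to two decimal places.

264.28 kN

1.2(65.76) + 1.7(109.04) = 78.91 + 185.37 = 264.28
P_u = 264.28 kN.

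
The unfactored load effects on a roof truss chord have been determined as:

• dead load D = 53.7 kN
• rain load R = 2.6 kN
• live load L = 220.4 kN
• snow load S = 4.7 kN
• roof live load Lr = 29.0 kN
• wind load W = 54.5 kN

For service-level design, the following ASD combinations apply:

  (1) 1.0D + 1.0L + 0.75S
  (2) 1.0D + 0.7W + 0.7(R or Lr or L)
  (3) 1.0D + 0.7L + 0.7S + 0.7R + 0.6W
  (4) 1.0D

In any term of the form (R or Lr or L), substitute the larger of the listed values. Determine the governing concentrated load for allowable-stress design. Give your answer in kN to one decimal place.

277.6 kN

(R or Lr or L) → L = 220.4 kN.
(1) 1.0(53.7) + 1.0(220.4) + 0.75(4.7) = 53.7 + 220.4 + 3.5 = 277.6
(2) 1.0(53.7) + 0.7(54.5) + 0.7(220.4) = 246.1
(3) 1.0(53.7) + 0.7(220.4) + 0.7(4.7) + 0.7(2.6) + 0.6(54.5) = 53.7 + 154.3 + 3.3 + 1.8 + 32.7 = 245.8
(4) 1.0(53.7) = 53.7
Combination 1 governs: P = 277.6 kN.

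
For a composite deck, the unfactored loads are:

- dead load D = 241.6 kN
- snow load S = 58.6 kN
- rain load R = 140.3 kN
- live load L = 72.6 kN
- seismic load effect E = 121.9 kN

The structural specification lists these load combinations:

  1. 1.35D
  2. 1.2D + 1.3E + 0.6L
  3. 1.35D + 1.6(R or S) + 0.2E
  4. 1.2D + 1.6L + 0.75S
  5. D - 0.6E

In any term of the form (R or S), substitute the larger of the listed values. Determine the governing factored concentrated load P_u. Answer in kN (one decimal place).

(R or S) → R = 140.3 kN.
1. 1.35(241.6) = 326.2
2. 1.2(241.6) + 1.3(121.9) + 0.6(72.6) = 289.9 + 158.5 + 43.6 = 492.0
3. 1.35(241.6) + 1.6(140.3) + 0.2(121.9) = 575.0
4. 1.2(241.6) + 1.6(72.6) + 0.75(58.6) = 450.0
5. 1.0(241.6) - 0.6(121.9) = 241.6 - 73.1 = 168.5
The controlling combination is 3, giving 575.0 kN.

575.0 kN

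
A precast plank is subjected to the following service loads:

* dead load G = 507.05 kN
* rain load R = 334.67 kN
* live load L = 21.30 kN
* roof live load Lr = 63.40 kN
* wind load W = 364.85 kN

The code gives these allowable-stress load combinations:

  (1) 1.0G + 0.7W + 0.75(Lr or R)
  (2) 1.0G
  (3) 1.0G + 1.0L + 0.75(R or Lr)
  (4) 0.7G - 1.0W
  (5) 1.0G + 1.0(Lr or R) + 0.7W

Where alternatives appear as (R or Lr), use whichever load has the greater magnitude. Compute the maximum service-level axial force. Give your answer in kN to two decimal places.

1097.12 kN

(Lr or R) → R = 334.67 kN; (R or Lr) → R = 334.67 kN.
(1) 1.0(507.05) + 0.7(364.85) + 0.75(334.67) = 1013.45
(2) 1.0(507.05) = 507.05
(3) 1.0(507.05) + 1.0(21.30) + 0.75(334.67) = 779.35
(4) 0.7(507.05) - 1.0(364.85) = -9.92
(5) 1.0(507.05) + 1.0(334.67) + 0.7(364.85) = 1097.12
The controlling combination is 5, giving 1097.12 kN.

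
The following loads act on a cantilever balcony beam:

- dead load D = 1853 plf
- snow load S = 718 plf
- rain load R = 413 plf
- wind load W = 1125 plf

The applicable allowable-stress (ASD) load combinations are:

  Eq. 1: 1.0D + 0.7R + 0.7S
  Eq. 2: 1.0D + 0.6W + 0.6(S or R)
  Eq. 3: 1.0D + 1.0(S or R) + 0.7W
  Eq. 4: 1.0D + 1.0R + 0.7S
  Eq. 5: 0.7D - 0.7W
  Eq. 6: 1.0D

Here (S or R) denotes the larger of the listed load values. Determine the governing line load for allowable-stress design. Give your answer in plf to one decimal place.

(S or R) → S = 718 plf.
Eq. 1: 1.0(1853) + 0.7(413) + 0.7(718) = 1853.0 + 289.1 + 502.6 = 2644.7
Eq. 2: 1.0(1853) + 0.6(1125) + 0.6(718) = 1853.0 + 675.0 + 430.8 = 2958.8
Eq. 3: 1.0(1853) + 1.0(718) + 0.7(1125) = 1853.0 + 718.0 + 787.5 = 3358.5
Eq. 4: 1.0(1853) + 1.0(413) + 0.7(718) = 1853.0 + 413.0 + 502.6 = 2768.6
Eq. 5: 0.7(1853) - 0.7(1125) = 1297.1 - 787.5 = 509.6
Eq. 6: 1.0(1853) = 1853.0
The controlling combination is 3, giving 3358.5 plf.

3358.5 plf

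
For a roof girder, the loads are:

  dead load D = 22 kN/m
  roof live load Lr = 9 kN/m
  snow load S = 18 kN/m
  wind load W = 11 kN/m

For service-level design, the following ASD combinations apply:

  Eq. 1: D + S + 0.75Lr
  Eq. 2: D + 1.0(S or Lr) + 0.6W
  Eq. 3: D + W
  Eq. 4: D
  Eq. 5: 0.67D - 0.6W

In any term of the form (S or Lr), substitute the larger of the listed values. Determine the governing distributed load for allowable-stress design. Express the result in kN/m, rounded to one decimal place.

46.8 kN/m

(S or Lr) → S = 18 kN/m.
Eq. 1: 1.0(22) + 1.0(18) + 0.75(9) = 22.0 + 18.0 + 6.8 = 46.8
Eq. 2: 1.0(22) + 1.0(18) + 0.6(11) = 22.0 + 18.0 + 6.6 = 46.6
Eq. 3: 1.0(22) + 1.0(11) = 22.0 + 11.0 = 33.0
Eq. 4: 1.0(22) = 22.0
Eq. 5: 0.67(22) - 0.6(11) = 14.7 - 6.6 = 8.1
Maximum is from combination 1.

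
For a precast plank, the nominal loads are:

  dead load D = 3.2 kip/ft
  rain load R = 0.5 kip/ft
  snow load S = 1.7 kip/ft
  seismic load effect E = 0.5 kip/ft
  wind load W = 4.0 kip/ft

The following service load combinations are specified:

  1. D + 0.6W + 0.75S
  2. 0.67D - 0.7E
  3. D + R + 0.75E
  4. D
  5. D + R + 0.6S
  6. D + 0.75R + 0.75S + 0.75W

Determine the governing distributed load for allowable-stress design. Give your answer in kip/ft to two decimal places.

1. 1.0(3.2) + 0.6(4.0) + 0.75(1.7) = 3.20 + 2.40 + 1.28 = 6.88
2. 0.67(3.2) - 0.7(0.5) = 2.14 - 0.35 = 1.79
3. 1.0(3.2) + 1.0(0.5) + 0.75(0.5) = 3.20 + 0.50 + 0.38 = 4.08
4. 1.0(3.2) = 3.20
5. 1.0(3.2) + 1.0(0.5) + 0.6(1.7) = 3.20 + 0.50 + 1.02 = 4.72
6. 1.0(3.2) + 0.75(0.5) + 0.75(1.7) + 0.75(4.0) = 7.85
The controlling combination is 6, giving 7.85 kip/ft.

7.85 kip/ft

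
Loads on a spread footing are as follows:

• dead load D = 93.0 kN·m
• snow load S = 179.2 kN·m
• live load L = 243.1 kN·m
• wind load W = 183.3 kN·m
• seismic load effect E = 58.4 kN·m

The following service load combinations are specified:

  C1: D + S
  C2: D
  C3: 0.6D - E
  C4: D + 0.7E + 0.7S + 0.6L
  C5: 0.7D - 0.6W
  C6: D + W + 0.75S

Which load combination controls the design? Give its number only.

C1: 1.0(93.0) + 1.0(179.2) = 272.20
C2: 1.0(93.0) = 93.00
C3: 0.6(93.0) - 1.0(58.4) = -2.60
C4: 1.0(93.0) + 0.7(58.4) + 0.7(179.2) + 0.6(243.1) = 405.18
C5: 0.7(93.0) - 0.6(183.3) = -44.88
C6: 1.0(93.0) + 1.0(183.3) + 0.75(179.2) = 410.70
The largest value is 410.70 kN·m from combination 6.

Combination 6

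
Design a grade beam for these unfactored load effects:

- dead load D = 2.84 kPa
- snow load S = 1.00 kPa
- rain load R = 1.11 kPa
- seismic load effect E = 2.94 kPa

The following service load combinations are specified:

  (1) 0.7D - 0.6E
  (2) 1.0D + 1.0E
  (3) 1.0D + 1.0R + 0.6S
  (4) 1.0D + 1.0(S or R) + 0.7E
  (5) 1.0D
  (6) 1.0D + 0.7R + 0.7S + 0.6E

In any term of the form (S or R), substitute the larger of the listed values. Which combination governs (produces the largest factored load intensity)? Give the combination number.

(S or R) → R = 1.11 kPa.
(1) 0.7(2.84) - 0.6(2.94) = 0.22
(2) 1.0(2.84) + 1.0(2.94) = 2.84 + 2.94 = 5.78
(3) 1.0(2.84) + 1.0(1.11) + 0.6(1.00) = 2.84 + 1.11 + 0.60 = 4.55
(4) 1.0(2.84) + 1.0(1.11) + 0.7(2.94) = 2.84 + 1.11 + 2.06 = 6.01
(5) 1.0(2.84) = 2.84
(6) 1.0(2.84) + 0.7(1.11) + 0.7(1.00) + 0.6(2.94) = 2.84 + 0.78 + 0.70 + 1.76 = 6.08
The largest value is 6.08 kPa from combination 6.

Combination 6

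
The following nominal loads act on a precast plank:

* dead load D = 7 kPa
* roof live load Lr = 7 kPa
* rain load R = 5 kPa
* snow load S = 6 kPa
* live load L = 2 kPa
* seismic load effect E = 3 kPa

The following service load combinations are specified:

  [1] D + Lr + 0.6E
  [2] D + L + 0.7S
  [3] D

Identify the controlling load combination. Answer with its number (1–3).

[1] 1.0(7) + 1.0(7) + 0.6(3) = 15.80
[2] 1.0(7) + 1.0(2) + 0.7(6) = 13.20
[3] 1.0(7) = 7.00
The largest value is 15.80 kPa from combination 1.

Combination 1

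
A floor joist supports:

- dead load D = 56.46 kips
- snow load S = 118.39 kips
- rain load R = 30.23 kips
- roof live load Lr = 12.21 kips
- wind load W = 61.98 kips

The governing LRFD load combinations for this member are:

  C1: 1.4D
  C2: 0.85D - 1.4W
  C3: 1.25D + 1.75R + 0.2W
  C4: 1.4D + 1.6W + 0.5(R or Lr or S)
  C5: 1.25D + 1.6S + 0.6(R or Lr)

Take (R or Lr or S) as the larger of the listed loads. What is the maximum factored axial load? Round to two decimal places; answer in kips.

278.14 kips

(R or Lr or S) → S = 118.39 kips; (R or Lr) → R = 30.23 kips.
C1: 1.4(56.46) = 79.04
C2: 0.85(56.46) - 1.4(61.98) = -38.78
C3: 1.25(56.46) + 1.75(30.23) + 0.2(61.98) = 135.87
C4: 1.4(56.46) + 1.6(61.98) + 0.5(118.39) = 237.41
C5: 1.25(56.46) + 1.6(118.39) + 0.6(30.23) = 278.14
Combination 5 governs: P_u = 278.14 kips.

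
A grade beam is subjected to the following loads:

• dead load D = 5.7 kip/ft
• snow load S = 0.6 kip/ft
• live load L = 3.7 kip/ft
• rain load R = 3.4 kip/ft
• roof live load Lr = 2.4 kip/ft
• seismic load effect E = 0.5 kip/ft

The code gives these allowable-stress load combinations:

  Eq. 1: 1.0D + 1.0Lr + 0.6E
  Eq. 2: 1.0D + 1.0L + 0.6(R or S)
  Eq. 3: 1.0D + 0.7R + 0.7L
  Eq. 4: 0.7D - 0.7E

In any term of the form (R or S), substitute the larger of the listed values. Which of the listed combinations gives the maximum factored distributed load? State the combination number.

Combination 2

(R or S) → R = 3.4 kip/ft.
Eq. 1: 1.0(5.7) + 1.0(2.4) + 0.6(0.5) = 5.70 + 2.40 + 0.30 = 8.40
Eq. 2: 1.0(5.7) + 1.0(3.7) + 0.6(3.4) = 5.70 + 3.70 + 2.04 = 11.44
Eq. 3: 1.0(5.7) + 0.7(3.4) + 0.7(3.7) = 5.70 + 2.38 + 2.59 = 10.67
Eq. 4: 0.7(5.7) - 0.7(0.5) = 3.99 - 0.35 = 3.64
The largest value is 11.44 kip/ft from combination 2.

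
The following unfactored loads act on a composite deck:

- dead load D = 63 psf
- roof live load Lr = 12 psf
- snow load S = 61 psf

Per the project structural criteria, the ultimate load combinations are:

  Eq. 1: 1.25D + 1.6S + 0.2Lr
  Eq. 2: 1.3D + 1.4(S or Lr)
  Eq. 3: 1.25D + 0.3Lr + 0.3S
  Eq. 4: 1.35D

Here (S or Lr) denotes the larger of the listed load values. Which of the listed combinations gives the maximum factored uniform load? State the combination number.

(S or Lr) → S = 61 psf.
Eq. 1: 1.25(63) + 1.6(61) + 0.2(12) = 78.8 + 97.6 + 2.4 = 178.8
Eq. 2: 1.3(63) + 1.4(61) = 81.9 + 85.4 = 167.3
Eq. 3: 1.25(63) + 0.3(12) + 0.3(61) = 78.8 + 3.6 + 18.3 = 100.7
Eq. 4: 1.35(63) = 85.1
The largest value is 178.8 psf from combination 1.

Combination 1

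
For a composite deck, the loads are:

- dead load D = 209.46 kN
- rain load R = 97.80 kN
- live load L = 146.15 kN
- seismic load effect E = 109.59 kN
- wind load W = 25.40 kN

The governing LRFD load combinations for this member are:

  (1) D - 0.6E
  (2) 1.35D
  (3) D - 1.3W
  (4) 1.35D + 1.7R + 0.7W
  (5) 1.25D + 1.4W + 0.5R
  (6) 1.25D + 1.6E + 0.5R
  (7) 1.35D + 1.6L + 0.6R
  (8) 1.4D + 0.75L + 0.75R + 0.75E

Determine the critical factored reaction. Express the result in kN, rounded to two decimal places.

575.29 kN

(1) 1.0(209.46) - 0.6(109.59) = 209.46 - 65.75 = 143.71
(2) 1.35(209.46) = 282.77
(3) 1.0(209.46) - 1.3(25.40) = 209.46 - 33.02 = 176.44
(4) 1.35(209.46) + 1.7(97.80) + 0.7(25.40) = 282.77 + 166.26 + 17.78 = 466.81
(5) 1.25(209.46) + 1.4(25.40) + 0.5(97.80) = 261.83 + 35.56 + 48.90 = 346.29
(6) 1.25(209.46) + 1.6(109.59) + 0.5(97.80) = 261.83 + 175.34 + 48.90 = 486.07
(7) 1.35(209.46) + 1.6(146.15) + 0.6(97.80) = 282.77 + 233.84 + 58.68 = 575.29
(8) 1.4(209.46) + 0.75(146.15) + 0.75(97.80) + 0.75(109.59) = 558.40
The controlling combination is 7, giving 575.29 kN.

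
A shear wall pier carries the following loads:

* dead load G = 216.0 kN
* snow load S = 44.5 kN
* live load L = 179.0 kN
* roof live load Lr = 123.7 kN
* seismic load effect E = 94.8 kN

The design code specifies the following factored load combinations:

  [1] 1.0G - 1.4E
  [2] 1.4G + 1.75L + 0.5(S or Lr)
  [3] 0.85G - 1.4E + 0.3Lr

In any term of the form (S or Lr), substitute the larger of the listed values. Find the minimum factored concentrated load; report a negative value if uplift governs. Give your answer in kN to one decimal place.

(S or Lr) → Lr = 123.7 kN.
[1] 1.0(216.0) - 1.4(94.8) = 216.0 - 132.7 = 83.3
[2] 1.4(216.0) + 1.75(179.0) + 0.5(123.7) = 677.5
[3] 0.85(216.0) - 1.4(94.8) + 0.3(123.7) = 183.6 - 132.7 + 37.1 = 88.0
Combination 1 gives the minimum: 83.3 kN.

83.3 kN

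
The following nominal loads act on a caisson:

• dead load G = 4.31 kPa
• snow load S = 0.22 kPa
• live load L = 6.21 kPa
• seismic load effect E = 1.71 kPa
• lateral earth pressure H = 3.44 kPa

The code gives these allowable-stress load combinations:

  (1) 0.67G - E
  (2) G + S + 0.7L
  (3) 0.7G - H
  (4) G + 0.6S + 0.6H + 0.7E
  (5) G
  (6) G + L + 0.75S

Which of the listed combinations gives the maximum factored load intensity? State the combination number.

Combination 6

(1) 0.67(4.31) - 1.0(1.71) = 1.18
(2) 1.0(4.31) + 1.0(0.22) + 0.7(6.21) = 8.88
(3) 0.7(4.31) - 1.0(3.44) = -0.42
(4) 1.0(4.31) + 0.6(0.22) + 0.6(3.44) + 0.7(1.71) = 7.70
(5) 1.0(4.31) = 4.31
(6) 1.0(4.31) + 1.0(6.21) + 0.75(0.22) = 10.69
The largest value is 10.69 kPa from combination 6.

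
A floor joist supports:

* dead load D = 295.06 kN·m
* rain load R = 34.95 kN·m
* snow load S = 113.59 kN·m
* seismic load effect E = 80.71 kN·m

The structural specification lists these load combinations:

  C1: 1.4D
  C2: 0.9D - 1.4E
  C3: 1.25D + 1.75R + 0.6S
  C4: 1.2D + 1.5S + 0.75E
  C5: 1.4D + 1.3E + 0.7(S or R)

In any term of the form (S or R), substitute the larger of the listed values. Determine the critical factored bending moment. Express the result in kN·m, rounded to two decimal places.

597.52 kN·m

(S or R) → S = 113.59 kN·m.
C1: 1.4(295.06) = 413.08
C2: 0.9(295.06) - 1.4(80.71) = 152.56
C3: 1.25(295.06) + 1.75(34.95) + 0.6(113.59) = 498.14
C4: 1.2(295.06) + 1.5(113.59) + 0.75(80.71) = 584.99
C5: 1.4(295.06) + 1.3(80.71) + 0.7(113.59) = 597.52
Combination 5 governs: M_u = 597.52 kN·m.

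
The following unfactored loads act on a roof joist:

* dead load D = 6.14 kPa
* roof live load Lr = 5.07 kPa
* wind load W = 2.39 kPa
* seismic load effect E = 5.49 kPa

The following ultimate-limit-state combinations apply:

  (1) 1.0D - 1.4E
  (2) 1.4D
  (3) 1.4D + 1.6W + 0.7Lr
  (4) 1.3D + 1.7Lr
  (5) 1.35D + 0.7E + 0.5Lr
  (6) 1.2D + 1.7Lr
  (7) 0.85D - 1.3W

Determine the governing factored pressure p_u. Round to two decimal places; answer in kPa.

16.60 kPa

(1) 1.0(6.14) - 1.4(5.49) = -1.55
(2) 1.4(6.14) = 8.60
(3) 1.4(6.14) + 1.6(2.39) + 0.7(5.07) = 15.97
(4) 1.3(6.14) + 1.7(5.07) = 16.60
(5) 1.35(6.14) + 0.7(5.49) + 0.5(5.07) = 14.67
(6) 1.2(6.14) + 1.7(5.07) = 15.99
(7) 0.85(6.14) - 1.3(2.39) = 2.11
Combination 4 governs: p_u = 16.60 kPa.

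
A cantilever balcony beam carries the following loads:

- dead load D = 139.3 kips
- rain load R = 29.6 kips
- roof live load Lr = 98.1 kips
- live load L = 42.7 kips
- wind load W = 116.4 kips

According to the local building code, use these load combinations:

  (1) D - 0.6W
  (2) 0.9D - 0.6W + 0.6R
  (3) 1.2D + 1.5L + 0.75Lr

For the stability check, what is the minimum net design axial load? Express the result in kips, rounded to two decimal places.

69.46 kips

(1) 1.0(139.3) - 0.6(116.4) = 69.46
(2) 0.9(139.3) - 0.6(116.4) + 0.6(29.6) = 73.29
(3) 1.2(139.3) + 1.5(42.7) + 0.75(98.1) = 304.79
Combination 1 gives the minimum: 69.46 kips.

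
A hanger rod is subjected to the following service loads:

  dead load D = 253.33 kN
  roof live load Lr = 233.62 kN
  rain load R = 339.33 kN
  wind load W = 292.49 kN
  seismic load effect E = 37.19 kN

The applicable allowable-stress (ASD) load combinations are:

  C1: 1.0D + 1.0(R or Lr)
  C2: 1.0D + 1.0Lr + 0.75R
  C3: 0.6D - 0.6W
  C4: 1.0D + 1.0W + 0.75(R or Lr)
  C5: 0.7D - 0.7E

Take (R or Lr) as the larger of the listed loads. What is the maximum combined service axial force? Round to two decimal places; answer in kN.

(R or Lr) → R = 339.33 kN.
C1: 1.0(253.33) + 1.0(339.33) = 592.66
C2: 1.0(253.33) + 1.0(233.62) + 0.75(339.33) = 741.45
C3: 0.6(253.33) - 0.6(292.49) = -23.50
C4: 1.0(253.33) + 1.0(292.49) + 0.75(339.33) = 800.32
C5: 0.7(253.33) - 0.7(37.19) = 151.30
The controlling combination is 4, giving 800.32 kN.

800.32 kN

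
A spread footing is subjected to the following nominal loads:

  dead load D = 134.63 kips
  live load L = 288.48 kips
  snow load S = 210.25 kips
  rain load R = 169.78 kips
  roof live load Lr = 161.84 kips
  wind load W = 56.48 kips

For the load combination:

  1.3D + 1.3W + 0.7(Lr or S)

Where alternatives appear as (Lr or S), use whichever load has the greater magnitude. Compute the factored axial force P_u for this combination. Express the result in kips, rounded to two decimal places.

(Lr or S) → S = 210.25 kips.
1.3(134.63) + 1.3(56.48) + 0.7(210.25) = 395.62
P_u = 395.62 kips.

395.62 kips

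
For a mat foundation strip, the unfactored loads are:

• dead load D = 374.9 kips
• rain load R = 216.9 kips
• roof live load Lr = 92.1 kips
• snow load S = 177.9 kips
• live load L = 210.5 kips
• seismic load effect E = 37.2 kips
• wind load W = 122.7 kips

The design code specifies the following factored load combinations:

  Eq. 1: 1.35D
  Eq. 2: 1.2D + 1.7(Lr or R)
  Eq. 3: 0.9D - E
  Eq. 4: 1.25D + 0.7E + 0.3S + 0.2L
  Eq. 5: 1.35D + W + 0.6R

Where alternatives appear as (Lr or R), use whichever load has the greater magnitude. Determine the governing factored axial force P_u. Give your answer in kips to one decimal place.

(Lr or R) → R = 216.9 kips.
Eq. 1: 1.35(374.9) = 506.1
Eq. 2: 1.2(374.9) + 1.7(216.9) = 449.9 + 368.7 = 818.6
Eq. 3: 0.9(374.9) - 1.0(37.2) = 337.4 - 37.2 = 300.2
Eq. 4: 1.25(374.9) + 0.7(37.2) + 0.3(177.9) + 0.2(210.5) = 468.6 + 26.0 + 53.4 + 42.1 = 590.1
Eq. 5: 1.35(374.9) + 1.0(122.7) + 0.6(216.9) = 759.0
The controlling combination is 2, giving 818.6 kips.

818.6 kips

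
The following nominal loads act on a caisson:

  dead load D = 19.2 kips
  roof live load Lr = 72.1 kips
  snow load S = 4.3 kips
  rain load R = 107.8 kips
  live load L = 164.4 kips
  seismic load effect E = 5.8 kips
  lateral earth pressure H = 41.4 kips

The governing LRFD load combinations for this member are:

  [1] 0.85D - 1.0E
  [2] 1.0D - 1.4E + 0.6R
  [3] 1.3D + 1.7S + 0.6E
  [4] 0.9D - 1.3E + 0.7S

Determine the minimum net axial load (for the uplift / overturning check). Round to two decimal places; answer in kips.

[1] 0.85(19.2) - 1.0(5.8) = 16.32 - 5.80 = 10.52
[2] 1.0(19.2) - 1.4(5.8) + 0.6(107.8) = 19.20 - 8.12 + 64.68 = 75.76
[3] 1.3(19.2) + 1.7(4.3) + 0.6(5.8) = 24.96 + 7.31 + 3.48 = 35.75
[4] 0.9(19.2) - 1.3(5.8) + 0.7(4.3) = 17.28 - 7.54 + 3.01 = 12.75
Combination 1 gives the minimum: 10.52 kips.

10.52 kips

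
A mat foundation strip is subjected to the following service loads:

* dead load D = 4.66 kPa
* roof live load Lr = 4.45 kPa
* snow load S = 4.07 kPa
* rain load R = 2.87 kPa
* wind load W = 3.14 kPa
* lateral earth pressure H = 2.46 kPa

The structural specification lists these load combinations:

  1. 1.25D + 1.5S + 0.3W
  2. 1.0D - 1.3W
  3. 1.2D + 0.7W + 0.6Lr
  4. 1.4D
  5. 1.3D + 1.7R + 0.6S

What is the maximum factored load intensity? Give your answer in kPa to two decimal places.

13.38 kPa

1. 1.25(4.66) + 1.5(4.07) + 0.3(3.14) = 12.87
2. 1.0(4.66) - 1.3(3.14) = 4.66 - 4.08 = 0.58
3. 1.2(4.66) + 0.7(3.14) + 0.6(4.45) = 5.59 + 2.20 + 2.67 = 10.46
4. 1.4(4.66) = 6.52
5. 1.3(4.66) + 1.7(2.87) + 0.6(4.07) = 6.06 + 4.88 + 2.44 = 13.38
Combination 5 governs: q_u = 13.38 kPa.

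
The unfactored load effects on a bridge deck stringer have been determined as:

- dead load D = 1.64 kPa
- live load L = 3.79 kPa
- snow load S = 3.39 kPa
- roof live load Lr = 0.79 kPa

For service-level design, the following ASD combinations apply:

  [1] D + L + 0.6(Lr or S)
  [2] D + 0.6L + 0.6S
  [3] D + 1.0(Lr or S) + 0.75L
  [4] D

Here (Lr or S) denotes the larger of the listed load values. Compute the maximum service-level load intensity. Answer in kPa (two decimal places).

7.87 kPa

(Lr or S) → S = 3.39 kPa.
[1] 1.0(1.64) + 1.0(3.79) + 0.6(3.39) = 7.46
[2] 1.0(1.64) + 0.6(3.79) + 0.6(3.39) = 5.95
[3] 1.0(1.64) + 1.0(3.39) + 0.75(3.79) = 7.87
[4] 1.0(1.64) = 1.64
The controlling combination is 3, giving 7.87 kPa.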